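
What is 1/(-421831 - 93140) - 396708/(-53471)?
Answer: 204293061997/27536014341 ≈ 7.4191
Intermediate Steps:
1/(-421831 - 93140) - 396708/(-53471) = 1/(-514971) - 396708*(-1)/53471 = -1/514971 - 1*(-396708/53471) = -1/514971 + 396708/53471 = 204293061997/27536014341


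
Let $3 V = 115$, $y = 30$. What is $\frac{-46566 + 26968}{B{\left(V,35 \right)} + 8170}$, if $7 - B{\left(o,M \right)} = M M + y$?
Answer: $- \frac{9799}{3461} \approx -2.8313$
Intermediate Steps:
$V = \frac{115}{3}$ ($V = \frac{1}{3} \cdot 115 = \frac{115}{3} \approx 38.333$)
$B{\left(o,M \right)} = -23 - M^{2}$ ($B{\left(o,M \right)} = 7 - \left(M M + 30\right) = 7 - \left(M^{2} + 30\right) = 7 - \left(30 + M^{2}\right) = -23 - M^{2}$)
$\frac{-46566 + 26968}{B{\left(V,35 \right)} + 8170} = \frac{-46566 + 26968}{\left(-23 - 35^{2}\right) + 8170} = - \frac{19598}{\left(-23 - 1225\right) + 8170} = - \frac{19598}{-1248 + 8170} = - \frac{19598}{6922} = \left(-19598\right) \frac{1}{6922} = - \frac{9799}{3461}$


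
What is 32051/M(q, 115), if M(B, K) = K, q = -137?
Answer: 32051/115 ≈ 278.70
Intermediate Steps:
32051/M(q, 115) = 32051/115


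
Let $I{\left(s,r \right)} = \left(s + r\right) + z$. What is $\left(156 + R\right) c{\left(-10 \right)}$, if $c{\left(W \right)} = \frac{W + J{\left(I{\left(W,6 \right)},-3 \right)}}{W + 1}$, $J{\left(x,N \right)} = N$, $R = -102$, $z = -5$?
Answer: $78$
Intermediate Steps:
$I{\left(s,r \right)} = -5 + r + s$ ($I{\left(s,r \right)} = \left(s + r\right) - 5 = \left(r + s\right) - 5 = -5 + r + s$)
$c{\left(W \right)} = \frac{-3 + W}{1 + W}$ ($c{\left(W \right)} = \frac{W - 3}{W + 1} = \frac{-3 + W}{1 + W}$)
$\left(156 + R\right) c{\left(-10 \right)} = \left(156 - 102\right) \frac{-3 - 10}{1 - 10} = 54 \frac{1}{-9} \left(-13\right) = 54 \left(\left(- \frac{1}{9}\right) \left(-13\right)\right) = 54 \cdot \frac{13}{9} = 78$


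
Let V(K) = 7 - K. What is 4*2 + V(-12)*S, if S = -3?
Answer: -49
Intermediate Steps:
4*2 + V(-12)*S = 4*2 + (7 - 1*(-12))*(-3) = 8 + (7 + 12)*(-3) = 8 + 19*(-3) = 8 - 57 = -49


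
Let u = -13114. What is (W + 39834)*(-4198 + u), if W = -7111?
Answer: -566500576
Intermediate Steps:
(W + 39834)*(-4198 + u) = (-7111 + 39834)*(-4198 - 13114) = 32723*(-17312) = -566500576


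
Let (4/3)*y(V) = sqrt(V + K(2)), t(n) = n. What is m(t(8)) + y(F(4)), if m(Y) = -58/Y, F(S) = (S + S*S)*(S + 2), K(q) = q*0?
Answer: -29/4 + 3*sqrt(30)/2 ≈ 0.96584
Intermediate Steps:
K(q) = 0
F(S) = (2 + S)*(S + S**2) (F(S) = (S + S**2)*(2 + S) = (2 + S)*(S + S**2))
y(V) = 3*sqrt(V)/4 (y(V) = 3*sqrt(V + 0)/4 = 3*sqrt(V)/4)
m(t(8)) + y(F(4)) = -58/8 + 3*sqrt(4*(2 + 4**2 + 3*4))/4 = -58*1/8 + 3*sqrt(4*(2 + 16 + 12))/4 = -29/4 + 3*sqrt(4*30)/4 = -29/4 + 3*sqrt(120)/4 = -29/4 + 3*(2*sqrt(30))/4 = -29/4 + 3*sqrt(30)/2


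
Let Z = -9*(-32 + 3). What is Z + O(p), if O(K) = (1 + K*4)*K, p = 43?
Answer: 7700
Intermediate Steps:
O(K) = K*(1 + 4*K) (O(K) = (1 + 4*K)*K = K*(1 + 4*K))
Z = 261 (Z = -9*(-29) = 261)
Z + O(p) = 261 + 43*(1 + 4*43) = 261 + 43*(1 + 172) = 261 + 43*173 = 261 + 7439 = 7700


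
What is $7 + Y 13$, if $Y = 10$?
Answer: $137$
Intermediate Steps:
$7 + Y 13 = 7 + 10 \cdot 13 = 7 + 130 = 137$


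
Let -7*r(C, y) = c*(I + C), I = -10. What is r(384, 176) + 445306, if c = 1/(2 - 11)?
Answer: 28054652/63 ≈ 4.4531e+5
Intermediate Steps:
c = -⅑ (c = 1/(-9) = -⅑ ≈ -0.11111)
r(C, y) = -10/63 + C/63 (r(C, y) = -(-1)*(-10 + C)/63 = -(10/9 - C/9)/7 = -10/63 + C/63)
r(384, 176) + 445306 = (-10/63 + (1/63)*384) + 445306 = (-10/63 + 128/21) + 445306 = 374/63 + 445306 = 28054652/63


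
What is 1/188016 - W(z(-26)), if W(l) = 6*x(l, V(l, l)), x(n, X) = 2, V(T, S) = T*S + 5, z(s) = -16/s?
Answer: -2256191/188016 ≈ -12.000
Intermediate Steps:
V(T, S) = 5 + S*T (V(T, S) = S*T + 5 = 5 + S*T)
W(l) = 12 (W(l) = 6*2 = 12)
1/188016 - W(z(-26)) = 1/188016 - 1*12 = 1/188016 - 12 = -2256191/188016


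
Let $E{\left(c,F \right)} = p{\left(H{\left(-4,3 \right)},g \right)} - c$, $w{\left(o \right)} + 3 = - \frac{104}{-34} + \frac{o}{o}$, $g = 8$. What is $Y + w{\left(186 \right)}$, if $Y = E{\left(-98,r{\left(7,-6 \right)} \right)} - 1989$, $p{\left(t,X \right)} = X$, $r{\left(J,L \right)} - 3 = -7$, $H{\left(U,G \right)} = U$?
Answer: $- \frac{31993}{17} \approx -1881.9$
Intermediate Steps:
$r{\left(J,L \right)} = -4$ ($r{\left(J,L \right)} = 3 - 7 = -4$)
$w{\left(o \right)} = \frac{18}{17}$ ($w{\left(o \right)} = -3 + \left(- \frac{104}{-34} + \frac{o}{o}\right) = -3 + \left(\left(-104\right) \left(- \frac{1}{34}\right) + 1\right) = -3 + \left(\frac{52}{17} + 1\right) = -3 + \frac{69}{17} = \frac{18}{17}$)
$E{\left(c,F \right)} = 8 - c$
$Y = -1883$ ($Y = \left(8 - -98\right) - 1989 = \left(8 + 98\right) - 1989 = 106 - 1989 = -1883$)
$Y + w{\left(186 \right)} = -1883 + \frac{18}{17} = - \frac{31993}{17}$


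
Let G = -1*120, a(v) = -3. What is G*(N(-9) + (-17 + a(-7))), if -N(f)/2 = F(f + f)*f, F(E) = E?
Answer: 41280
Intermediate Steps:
G = -120
N(f) = -4*f**2 (N(f) = -2*(f + f)*f = -2*2*f*f = -4*f**2)
G*(N(-9) + (-17 + a(-7))) = -120*(-4*(-9)**2 + (-17 - 3)) = -120*(-4*81 - 20) = -120*(-324 - 20) = -120*(-344) = 41280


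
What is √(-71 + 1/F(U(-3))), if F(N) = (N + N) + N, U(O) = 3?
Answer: I*√638/3 ≈ 8.4196*I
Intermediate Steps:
F(N) = 3*N (F(N) = 2*N + N = 3*N)
√(-71 + 1/F(U(-3))) = √(-71 + 1/(3*3)) = √(-71 + 1/9) = √(-71 + ⅑) = √(-638/9) = I*√638/3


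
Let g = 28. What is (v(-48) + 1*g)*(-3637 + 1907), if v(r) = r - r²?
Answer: 4020520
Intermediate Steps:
(v(-48) + 1*g)*(-3637 + 1907) = (-48*(1 - 1*(-48)) + 1*28)*(-3637 + 1907) = (-48*(1 + 48) + 28)*(-1730) = (-48*49 + 28)*(-1730) = (-2352 + 28)*(-1730) = -2324*(-1730) = 4020520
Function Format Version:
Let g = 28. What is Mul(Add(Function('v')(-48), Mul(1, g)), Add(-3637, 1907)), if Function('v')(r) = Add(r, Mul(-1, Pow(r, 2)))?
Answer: 4020520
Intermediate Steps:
Mul(Add(Function('v')(-48), Mul(1, g)), Add(-3637, 1907)) = Mul(Add(Mul(-48, Add(1, Mul(-1, -48))), Mul(1, 28)), Add(-3637, 1907)) = Mul(Add(Mul(-48, Add(1, 48)), 28), -1730) = Mul(Add(Mul(-48, 49), 28), -1730) = Mul(Add(-2352, 28), -1730) = Mul(-2324, -1730) = 4020520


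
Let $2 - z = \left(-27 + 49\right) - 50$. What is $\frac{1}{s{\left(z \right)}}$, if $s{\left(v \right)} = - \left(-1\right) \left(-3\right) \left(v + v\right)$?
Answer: $- \frac{1}{180} \approx -0.0055556$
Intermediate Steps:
$z = 30$ ($z = 2 - \left(\left(-27 + 49\right) - 50\right) = 2 - \left(22 - 50\right) = 2 - -28 = 2 + 28 = 30$)
$s{\left(v \right)} = - 6 v$ ($s{\left(v \right)} = - 3 \cdot 2 v = - 6 v$)
$\frac{1}{s{\left(z \right)}} = \frac{1}{\left(-6\right) 30} = \frac{1}{-180} = - \frac{1}{180}$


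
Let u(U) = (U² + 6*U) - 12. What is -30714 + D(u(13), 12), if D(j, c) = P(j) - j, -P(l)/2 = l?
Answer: -31419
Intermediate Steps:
P(l) = -2*l
u(U) = -12 + U² + 6*U
D(j, c) = -3*j (D(j, c) = -2*j - j = -3*j)
-30714 + D(u(13), 12) = -30714 - 3*(-12 + 13² + 6*13) = -30714 - 3*(-12 + 169 + 78) = -30714 - 3*235 = -30714 - 705 = -31419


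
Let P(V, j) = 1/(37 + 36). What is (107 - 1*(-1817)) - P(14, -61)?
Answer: 140451/73 ≈ 1924.0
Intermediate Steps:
P(V, j) = 1/73
(107 - 1*(-1817)) - P(14, -61) = (107 - 1*(-1817)) - 1*1/73 = (107 + 1817) - 1/73 = 1924 - 1/73 = 140451/73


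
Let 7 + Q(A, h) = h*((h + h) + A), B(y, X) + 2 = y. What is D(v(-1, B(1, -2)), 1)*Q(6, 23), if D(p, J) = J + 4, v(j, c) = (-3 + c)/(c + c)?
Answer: 5945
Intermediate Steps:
B(y, X) = -2 + y
v(j, c) = (-3 + c)/(2*c) (v(j, c) = (-3 + c)/((2*c)) = (-3 + c)*(1/(2*c)) = (-3 + c)/(2*c))
D(p, J) = 4 + J
Q(A, h) = -7 + h*(A + 2*h) (Q(A, h) = -7 + h*((h + h) + A) = -7 + h*(2*h + A) = -7 + h*(A + 2*h))
D(v(-1, B(1, -2)), 1)*Q(6, 23) = (4 + 1)*(-7 + 2*23² + 6*23) = 5*(-7 + 2*529 + 138) = 5*(-7 + 1058 + 138) = 5*1189 = 5945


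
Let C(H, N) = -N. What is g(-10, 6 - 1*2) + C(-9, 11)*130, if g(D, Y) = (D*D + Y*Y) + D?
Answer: -1324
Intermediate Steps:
g(D, Y) = D + D² + Y² (g(D, Y) = (D² + Y²) + D = D + D² + Y²)
g(-10, 6 - 1*2) + C(-9, 11)*130 = (-10 + (-10)² + (6 - 1*2)²) - 1*11*130 = (-10 + 100 + (6 - 2)²) - 11*130 = (-10 + 100 + 4²) - 1430 = (-10 + 100 + 16) - 1430 = 106 - 1430 = -1324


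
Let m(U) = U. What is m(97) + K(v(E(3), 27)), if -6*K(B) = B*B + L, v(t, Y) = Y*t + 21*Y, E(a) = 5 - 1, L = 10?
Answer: -455053/6 ≈ -75842.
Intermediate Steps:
E(a) = 4
v(t, Y) = 21*Y + Y*t
K(B) = -5/3 - B**2/6 (K(B) = -(B*B + 10)/6 = -(B**2 + 10)/6 = -(10 + B**2)/6 = -5/3 - B**2/6)
m(97) + K(v(E(3), 27)) = 97 + (-5/3 - 729*(21 + 4)**2/6) = 97 + (-5/3 - (27*25)**2/6) = 97 + (-5/3 - 1/6*675**2) = 97 + (-5/3 - 1/6*455625) = 97 + (-5/3 - 151875/2) = 97 - 455635/6 = -455053/6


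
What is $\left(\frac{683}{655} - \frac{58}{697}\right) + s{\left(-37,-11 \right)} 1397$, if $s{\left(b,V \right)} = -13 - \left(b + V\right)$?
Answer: $\frac{22322716886}{456535} \approx 48896.0$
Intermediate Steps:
$s{\left(b,V \right)} = -13 - V - b$ ($s{\left(b,V \right)} = -13 - \left(V + b\right) = -13 - V - b$)
$\left(\frac{683}{655} - \frac{58}{697}\right) + s{\left(-37,-11 \right)} 1397 = \left(\frac{683}{655} - \frac{58}{697}\right) + \left(-13 - -11 - -37\right) 1397 = \left(683 \cdot \frac{1}{655} - \frac{58}{697}\right) + \left(-13 + 11 + 37\right) 1397 = \left(\frac{683}{655} - \frac{58}{697}\right) + 35 \cdot 1397 = \frac{438061}{456535} + 48895 = \frac{22322716886}{456535}$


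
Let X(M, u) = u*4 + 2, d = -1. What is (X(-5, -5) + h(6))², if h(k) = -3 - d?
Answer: 400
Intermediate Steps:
X(M, u) = 2 + 4*u (X(M, u) = 4*u + 2 = 2 + 4*u)
h(k) = -2 (h(k) = -3 - 1*(-1) = -3 + 1 = -2)
(X(-5, -5) + h(6))² = ((2 + 4*(-5)) - 2)² = ((2 - 20) - 2)² = (-18 - 2)² = (-20)² = 400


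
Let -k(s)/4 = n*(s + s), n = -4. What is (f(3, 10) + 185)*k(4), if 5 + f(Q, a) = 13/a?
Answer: 116032/5 ≈ 23206.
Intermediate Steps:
f(Q, a) = -5 + 13/a
k(s) = 32*s (k(s) = -(-16)*(s + s) = -(-16)*2*s = -(-32)*s = 32*s)
(f(3, 10) + 185)*k(4) = ((-5 + 13/10) + 185)*(32*4) = ((-5 + 13*(⅒)) + 185)*128 = ((-5 + 13/10) + 185)*128 = (-37/10 + 185)*128 = (1813/10)*128 = 116032/5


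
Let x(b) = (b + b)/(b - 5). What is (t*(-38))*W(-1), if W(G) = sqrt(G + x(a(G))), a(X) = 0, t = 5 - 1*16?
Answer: 418*I ≈ 418.0*I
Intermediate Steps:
t = -11 (t = 5 - 16 = -11)
x(b) = 2*b/(-5 + b) (x(b) = (2*b)/(-5 + b) = 2*b/(-5 + b))
W(G) = sqrt(G) (W(G) = sqrt(G + 2*0/(-5 + 0)) = sqrt(G + 2*0/(-5)) = sqrt(G + 2*0*(-1/5)) = sqrt(G + 0) = sqrt(G))
(t*(-38))*W(-1) = (-11*(-38))*sqrt(-1) = 418*I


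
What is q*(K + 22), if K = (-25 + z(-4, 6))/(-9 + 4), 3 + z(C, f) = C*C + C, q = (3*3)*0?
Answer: 0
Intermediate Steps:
q = 0 (q = 9*0 = 0)
z(C, f) = -3 + C + C² (z(C, f) = -3 + (C*C + C) = -3 + (C² + C) = -3 + (C + C²) = -3 + C + C²)
K = 16/5 (K = (-25 + (-3 - 4 + (-4)²))/(-9 + 4) = (-25 + (-3 - 4 + 16))/(-5) = (-25 + 9)*(-⅕) = -16*(-⅕) = 16/5 ≈ 3.2000)
q*(K + 22) = 0*(16/5 + 22) = 0*(126/5) = 0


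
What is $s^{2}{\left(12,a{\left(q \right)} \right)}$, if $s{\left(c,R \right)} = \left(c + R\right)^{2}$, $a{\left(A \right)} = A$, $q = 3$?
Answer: $50625$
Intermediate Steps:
$s{\left(c,R \right)} = \left(R + c\right)^{2}$
$s^{2}{\left(12,a{\left(q \right)} \right)} = \left(\left(3 + 12\right)^{2}\right)^{2} = \left(15^{2}\right)^{2} = 225^{2} = 50625$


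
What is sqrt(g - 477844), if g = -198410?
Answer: I*sqrt(676254) ≈ 822.35*I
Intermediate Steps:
sqrt(g - 477844) = sqrt(-198410 - 477844) = sqrt(-676254) = I*sqrt(676254)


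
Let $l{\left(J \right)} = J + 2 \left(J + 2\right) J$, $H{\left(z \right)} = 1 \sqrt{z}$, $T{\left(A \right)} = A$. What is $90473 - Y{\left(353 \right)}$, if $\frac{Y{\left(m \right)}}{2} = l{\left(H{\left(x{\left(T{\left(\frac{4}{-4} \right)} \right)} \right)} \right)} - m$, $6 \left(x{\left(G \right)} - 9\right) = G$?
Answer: $\frac{273431}{3} - \frac{5 \sqrt{318}}{3} \approx 91114.0$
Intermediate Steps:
$x{\left(G \right)} = 9 + \frac{G}{6}$
$H{\left(z \right)} = \sqrt{z}$
$l{\left(J \right)} = J + J \left(4 + 2 J\right)$ ($l{\left(J \right)} = J + 2 \left(2 + J\right) J = J + \left(4 + 2 J\right) J = J + J \left(4 + 2 J\right)$)
$Y{\left(m \right)} = - 2 m + \frac{\sqrt{318} \left(5 + \frac{\sqrt{318}}{3}\right)}{3}$ ($Y{\left(m \right)} = 2 \left(\sqrt{9 + \frac{4 \frac{1}{-4}}{6}} \left(5 + 2 \sqrt{9 + \frac{4 \frac{1}{-4}}{6}}\right) - m\right) = 2 \left(\sqrt{9 + \frac{4 \left(- \frac{1}{4}\right)}{6}} \left(5 + 2 \sqrt{9 + \frac{4 \left(- \frac{1}{4}\right)}{6}}\right) - m\right) = 2 \left(\sqrt{9 + \frac{1}{6} \left(-1\right)} \left(5 + 2 \sqrt{9 + \frac{1}{6} \left(-1\right)}\right) - m\right) = 2 \left(\sqrt{9 - \frac{1}{6}} \left(5 + 2 \sqrt{9 - \frac{1}{6}}\right) - m\right) = 2 \left(\sqrt{\frac{53}{6}} \left(5 + 2 \sqrt{\frac{53}{6}}\right) - m\right) = 2 \left(\frac{\sqrt{318}}{6} \left(5 + 2 \frac{\sqrt{318}}{6}\right) - m\right) = 2 \left(\frac{\sqrt{318}}{6} \left(5 + \frac{\sqrt{318}}{3}\right) - m\right) = 2 \left(\frac{\sqrt{318} \left(5 + \frac{\sqrt{318}}{3}\right)}{6} - m\right) = 2 \left(- m + \frac{\sqrt{318} \left(5 + \frac{\sqrt{318}}{3}\right)}{6}\right) = - 2 m + \frac{\sqrt{318} \left(5 + \frac{\sqrt{318}}{3}\right)}{3}$)
$90473 - Y{\left(353 \right)} = 90473 - \left(\frac{106}{3} - 706 + \frac{5 \sqrt{318}}{3}\right) = 90473 - \left(- \frac{2012}{3} + \frac{5 \sqrt{318}}{3}\right) = 90473 + \left(\frac{2012}{3} - \frac{5 \sqrt{318}}{3}\right) = \frac{273431}{3} - \frac{5 \sqrt{318}}{3}$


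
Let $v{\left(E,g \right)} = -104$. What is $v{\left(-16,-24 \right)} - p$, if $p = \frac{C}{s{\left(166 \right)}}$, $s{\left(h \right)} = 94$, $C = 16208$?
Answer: $- \frac{12992}{47} \approx -276.43$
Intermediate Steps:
$p = \frac{8104}{47}$ ($p = \frac{16208}{94} = 16208 \cdot \frac{1}{94} = \frac{8104}{47} \approx 172.43$)
$v{\left(-16,-24 \right)} - p = -104 - \frac{8104}{47} = - \frac{12992}{47}$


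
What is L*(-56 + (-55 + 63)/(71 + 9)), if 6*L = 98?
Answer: -27391/30 ≈ -913.03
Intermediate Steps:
L = 49/3 (L = (⅙)*98 = 49/3 ≈ 16.333)
L*(-56 + (-55 + 63)/(71 + 9)) = 49*(-56 + (-55 + 63)/(71 + 9))/3 = 49*(-56 + 8/80)/3 = 49*(-56 + 8*(1/80))/3 = 49*(-56 + ⅒)/3 = (49/3)*(-559/10) = -27391/30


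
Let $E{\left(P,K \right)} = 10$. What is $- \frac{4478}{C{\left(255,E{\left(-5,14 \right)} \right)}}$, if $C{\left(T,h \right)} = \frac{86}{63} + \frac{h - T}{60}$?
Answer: $\frac{1128456}{685} \approx 1647.4$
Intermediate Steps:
$C{\left(T,h \right)} = \frac{86}{63} - \frac{T}{60} + \frac{h}{60}$ ($C{\left(T,h \right)} = 86 \cdot \frac{1}{63} + \left(h - T\right) \frac{1}{60} = \frac{86}{63} - \left(- \frac{h}{60} + \frac{T}{60}\right) = \frac{86}{63} - \frac{T}{60} + \frac{h}{60}$)
$- \frac{4478}{C{\left(255,E{\left(-5,14 \right)} \right)}} = - \frac{4478}{\frac{86}{63} - \frac{17}{4} + \frac{1}{60} \cdot 10} = - \frac{4478}{\frac{86}{63} - \frac{17}{4} + \frac{1}{6}} = - \frac{4478}{- \frac{685}{252}} = \left(-4478\right) \left(- \frac{252}{685}\right) = \frac{1128456}{685}$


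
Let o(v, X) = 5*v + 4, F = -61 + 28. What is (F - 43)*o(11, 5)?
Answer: -4484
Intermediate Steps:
F = -33
o(v, X) = 4 + 5*v
(F - 43)*o(11, 5) = (-33 - 43)*(4 + 5*11) = -76*(4 + 55) = -76*59 = -4484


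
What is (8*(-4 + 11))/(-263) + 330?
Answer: 86734/263 ≈ 329.79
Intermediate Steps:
(8*(-4 + 11))/(-263) + 330 = (8*7)*(-1/263) + 330 = 56*(-1/263) + 330 = -56/263 + 330 = 86734/263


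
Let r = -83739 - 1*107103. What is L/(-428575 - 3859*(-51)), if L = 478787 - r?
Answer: -669629/231766 ≈ -2.8892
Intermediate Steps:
r = -190842 (r = -83739 - 107103 = -190842)
L = 669629 (L = 478787 - 1*(-190842) = 478787 + 190842 = 669629)
L/(-428575 - 3859*(-51)) = 669629/(-428575 - 3859*(-51)) = 669629/(-428575 + 196809) = 669629/(-231766) = 669629*(-1/231766) = -669629/231766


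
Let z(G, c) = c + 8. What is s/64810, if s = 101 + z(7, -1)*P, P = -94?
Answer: -557/64810 ≈ -0.0085943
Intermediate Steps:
z(G, c) = 8 + c
s = -557 (s = 101 + (8 - 1)*(-94) = 101 + 7*(-94) = 101 - 658 = -557)
s/64810 = -557/64810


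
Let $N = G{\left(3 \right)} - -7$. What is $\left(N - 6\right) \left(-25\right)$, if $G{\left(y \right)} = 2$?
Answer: $-75$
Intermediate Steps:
$N = 9$ ($N = 2 - -7 = 2 + 7 = 9$)
$\left(N - 6\right) \left(-25\right) = \left(9 - 6\right) \left(-25\right) = 3 \left(-25\right) = -75$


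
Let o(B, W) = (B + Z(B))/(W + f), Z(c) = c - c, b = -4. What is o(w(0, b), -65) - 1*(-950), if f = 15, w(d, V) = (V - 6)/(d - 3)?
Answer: 14249/15 ≈ 949.93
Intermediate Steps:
w(d, V) = (-6 + V)/(-3 + d)
Z(c) = 0
o(B, W) = B/(15 + W) (o(B, W) = (B + 0)/(W + 15) = B/(15 + W))
o(w(0, b), -65) - 1*(-950) = ((-6 - 4)/(-3 + 0))/(15 - 65) - 1*(-950) = (-10/(-3))/(-50) + 950 = -⅓*(-10)*(-1/50) + 950 = (10/3)*(-1/50) + 950 = -1/15 + 950 = 14249/15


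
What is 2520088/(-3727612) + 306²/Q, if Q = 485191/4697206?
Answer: 58553762364364178/64592992639 ≈ 9.0650e+5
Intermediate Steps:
Q = 485191/4697206 (Q = 485191*(1/4697206) = 485191/4697206 ≈ 0.10329)
2520088/(-3727612) + 306²/Q = 2520088/(-3727612) + 306²/(485191/4697206) = 2520088*(-1/3727612) + 93636*(4697206/485191) = -630022/931903 + 439827581016/485191 = 58553762364364178/64592992639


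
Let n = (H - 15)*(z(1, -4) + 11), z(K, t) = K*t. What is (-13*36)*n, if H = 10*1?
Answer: 16380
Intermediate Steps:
H = 10
n = -35 (n = (10 - 15)*(1*(-4) + 11) = -5*(-4 + 11) = -5*7 = -35)
(-13*36)*n = -13*36*(-35) = -468*(-35) = 16380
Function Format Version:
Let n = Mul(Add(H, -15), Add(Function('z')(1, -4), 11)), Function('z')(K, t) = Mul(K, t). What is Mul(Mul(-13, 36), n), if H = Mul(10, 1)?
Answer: 16380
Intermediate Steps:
H = 10
n = -35 (n = Mul(Add(10, -15), Add(Mul(1, -4), 11)) = Mul(-5, Add(-4, 11)) = Mul(-5, 7) = -35)
Mul(Mul(-13, 36), n) = Mul(Mul(-13, 36), -35) = Mul(-468, -35) = 16380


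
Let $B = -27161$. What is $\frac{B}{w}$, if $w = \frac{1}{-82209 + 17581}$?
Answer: $1755361108$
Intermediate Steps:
$w = - \frac{1}{64628}$ ($w = \frac{1}{-64628} = - \frac{1}{64628} \approx -1.5473 \cdot 10^{-5}$)
$\frac{B}{w} = - \frac{27161}{- \frac{1}{64628}} = \left(-27161\right) \left(-64628\right) = 1755361108$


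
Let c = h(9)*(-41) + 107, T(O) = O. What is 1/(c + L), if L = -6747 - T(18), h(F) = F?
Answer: -1/7027 ≈ -0.00014231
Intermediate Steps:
L = -6765 (L = -6747 - 1*18 = -6747 - 18 = -6765)
c = -262 (c = 9*(-41) + 107 = -369 + 107 = -262)
1/(c + L) = 1/(-262 - 6765) = 1/(-7027) = -1/7027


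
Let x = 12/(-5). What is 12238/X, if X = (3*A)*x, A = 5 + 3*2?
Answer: -30595/198 ≈ -154.52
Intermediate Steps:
x = -12/5 (x = 12*(-⅕) = -12/5 ≈ -2.4000)
A = 11 (A = 5 + 6 = 11)
X = -396/5 (X = (3*11)*(-12/5) = 33*(-12/5) = -396/5 ≈ -79.200)
12238/X = 12238/(-396/5) = 12238*(-5/396) = -30595/198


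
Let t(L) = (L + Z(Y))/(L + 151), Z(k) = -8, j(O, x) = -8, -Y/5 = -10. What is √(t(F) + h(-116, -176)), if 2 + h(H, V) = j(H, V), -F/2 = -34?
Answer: I*√51830/73 ≈ 3.1187*I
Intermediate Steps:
Y = 50 (Y = -5*(-10) = 50)
F = 68 (F = -2*(-34) = 68)
h(H, V) = -10 (h(H, V) = -2 - 8 = -10)
t(L) = (-8 + L)/(151 + L) (t(L) = (L - 8)/(L + 151) = (-8 + L)/(151 + L))
√(t(F) + h(-116, -176)) = √((-8 + 68)/(151 + 68) - 10) = √(60/219 - 10) = √((1/219)*60 - 10) = √(20/73 - 10) = √(-710/73) = I*√51830/73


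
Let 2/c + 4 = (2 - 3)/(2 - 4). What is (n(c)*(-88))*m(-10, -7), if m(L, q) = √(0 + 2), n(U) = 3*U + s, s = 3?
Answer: -792*√2/7 ≈ -160.01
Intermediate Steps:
c = -4/7 (c = 2/(-4 + (2 - 3)/(2 - 4)) = 2/(-4 - 1/(-2)) = 2/(-4 - 1*(-½)) = 2/(-4 + ½) = 2/(-7/2) = 2*(-2/7) = -4/7 ≈ -0.57143)
n(U) = 3 + 3*U (n(U) = 3*U + 3 = 3 + 3*U)
m(L, q) = √2
(n(c)*(-88))*m(-10, -7) = ((3 + 3*(-4/7))*(-88))*√2 = ((3 - 12/7)*(-88))*√2 = ((9/7)*(-88))*√2 = -792*√2/7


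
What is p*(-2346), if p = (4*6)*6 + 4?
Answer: -347208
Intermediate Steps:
p = 148 (p = 24*6 + 4 = 144 + 4 = 148)
p*(-2346) = 148*(-2346) = -347208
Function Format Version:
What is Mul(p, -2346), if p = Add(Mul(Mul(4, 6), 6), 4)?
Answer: -347208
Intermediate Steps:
p = 148 (p = Add(Mul(24, 6), 4) = Add(144, 4) = 148)
Mul(p, -2346) = Mul(148, -2346) = -347208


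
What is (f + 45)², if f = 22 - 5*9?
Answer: 484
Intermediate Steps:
f = -23 (f = 22 - 1*45 = 22 - 45 = -23)
(f + 45)² = (-23 + 45)² = 22² = 484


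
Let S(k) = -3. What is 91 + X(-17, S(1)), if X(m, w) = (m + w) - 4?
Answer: 67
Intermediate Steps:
X(m, w) = -4 + m + w
91 + X(-17, S(1)) = 91 + (-4 - 17 - 3) = 91 - 24 = 67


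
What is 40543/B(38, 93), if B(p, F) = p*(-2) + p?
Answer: -40543/38 ≈ -1066.9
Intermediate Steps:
B(p, F) = -p (B(p, F) = -2*p + p = -p)
40543/B(38, 93) = 40543/((-1*38)) = 40543/(-38) = 40543*(-1/38) = -40543/38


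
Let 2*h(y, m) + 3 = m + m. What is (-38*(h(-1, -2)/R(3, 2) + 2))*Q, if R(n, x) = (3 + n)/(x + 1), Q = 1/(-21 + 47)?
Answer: -19/52 ≈ -0.36538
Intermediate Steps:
Q = 1/26 ≈ 0.038462
h(y, m) = -3/2 + m (h(y, m) = -3/2 + (m + m)/2 = -3/2 + (2*m)/2 = -3/2 + m)
R(n, x) = (3 + n)/(1 + x)
(-38*(h(-1, -2)/R(3, 2) + 2))*Q = -38*((-3/2 - 2)/(((3 + 3)/(1 + 2))) + 2)*(1/26) = -38*(-7/(2*(6/3)) + 2)*(1/26) = -38*(-7/(2*((⅓)*6)) + 2)*(1/26) = -38*(-7/2/2 + 2)*(1/26) = -38*(-7/2*½ + 2)*(1/26) = -38*(-7/4 + 2)*(1/26) = -38*¼*(1/26) = -19/2*1/26 = -19/52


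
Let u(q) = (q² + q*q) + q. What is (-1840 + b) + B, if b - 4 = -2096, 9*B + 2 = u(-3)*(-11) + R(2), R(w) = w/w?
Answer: -35554/9 ≈ -3950.4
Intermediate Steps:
u(q) = q + 2*q² (u(q) = (q² + q²) + q = 2*q² + q = q + 2*q²)
R(w) = 1
B = -166/9 (B = -2/9 + (-3*(1 + 2*(-3))*(-11) + 1)/9 = -2/9 + (-3*(1 - 6)*(-11) + 1)/9 = -2/9 + (-3*(-5)*(-11) + 1)/9 = -2/9 + (15*(-11) + 1)/9 = -2/9 + (-165 + 1)/9 = -2/9 + (⅑)*(-164) = -2/9 - 164/9 = -166/9 ≈ -18.444)
b = -2092 (b = 4 - 2096 = -2092)
(-1840 + b) + B = (-1840 - 2092) - 166/9 = -3932 - 166/9 = -35554/9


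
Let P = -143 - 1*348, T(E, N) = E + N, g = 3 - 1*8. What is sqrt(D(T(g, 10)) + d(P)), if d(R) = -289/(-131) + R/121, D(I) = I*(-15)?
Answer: 3*I*sqrt(17731243)/1441 ≈ 8.7665*I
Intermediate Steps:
g = -5 (g = 3 - 8 = -5)
D(I) = -15*I
P = -491 (P = -143 - 348 = -491)
d(R) = 289/131 + R/121 (d(R) = -289*(-1/131) + R*(1/121) = 289/131 + R/121)
sqrt(D(T(g, 10)) + d(P)) = sqrt(-15*(-5 + 10) + (289/131 + (1/121)*(-491))) = sqrt(-15*5 + (289/131 - 491/121)) = sqrt(-75 - 29352/15851) = sqrt(-1218177/15851) = 3*I*sqrt(17731243)/1441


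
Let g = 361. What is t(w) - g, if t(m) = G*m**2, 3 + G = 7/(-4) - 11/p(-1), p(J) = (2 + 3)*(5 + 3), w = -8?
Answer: -3413/5 ≈ -682.60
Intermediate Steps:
p(J) = 40 (p(J) = 5*8 = 40)
G = -201/40 (G = -3 + (7/(-4) - 11/40) = -3 + (7*(-1/4) - 11*1/40) = -3 + (-7/4 - 11/40) = -3 - 81/40 = -201/40 ≈ -5.0250)
t(m) = -201*m**2/40
t(w) - g = -201/40*(-8)**2 - 1*361 = -201/40*64 - 361 = -1608/5 - 361 = -3413/5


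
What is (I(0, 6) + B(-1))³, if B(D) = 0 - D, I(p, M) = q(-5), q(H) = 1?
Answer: 8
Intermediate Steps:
I(p, M) = 1
B(D) = -D
(I(0, 6) + B(-1))³ = (1 - 1*(-1))³ = (1 + 1)³ = 2³ = 8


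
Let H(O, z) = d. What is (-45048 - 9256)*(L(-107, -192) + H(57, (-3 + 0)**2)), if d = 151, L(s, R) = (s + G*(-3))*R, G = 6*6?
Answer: -2249869024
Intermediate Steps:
G = 36
L(s, R) = R*(-108 + s) (L(s, R) = (s + 36*(-3))*R = (s - 108)*R = (-108 + s)*R = R*(-108 + s))
H(O, z) = 151
(-45048 - 9256)*(L(-107, -192) + H(57, (-3 + 0)**2)) = (-45048 - 9256)*(-192*(-108 - 107) + 151) = -54304*(-192*(-215) + 151) = -54304*(41280 + 151) = -54304*41431 = -2249869024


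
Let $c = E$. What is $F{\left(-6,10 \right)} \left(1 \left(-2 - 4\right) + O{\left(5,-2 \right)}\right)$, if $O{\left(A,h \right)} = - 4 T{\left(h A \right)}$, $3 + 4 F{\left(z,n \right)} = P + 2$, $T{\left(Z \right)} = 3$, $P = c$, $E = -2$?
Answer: $\frac{27}{2} \approx 13.5$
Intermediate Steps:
$c = -2$
$P = -2$
$F{\left(z,n \right)} = - \frac{3}{4}$ ($F{\left(z,n \right)} = - \frac{3}{4} + \frac{-2 + 2}{4} = - \frac{3}{4} + \frac{1}{4} \cdot 0 = - \frac{3}{4} + 0 = - \frac{3}{4}$)
$O{\left(A,h \right)} = -12$ ($O{\left(A,h \right)} = \left(-4\right) 3 = -12$)
$F{\left(-6,10 \right)} \left(1 \left(-2 - 4\right) + O{\left(5,-2 \right)}\right) = - \frac{3 \left(1 \left(-2 - 4\right) - 12\right)}{4} = - \frac{3 \left(1 \left(-6\right) - 12\right)}{4} = - \frac{3 \left(-6 - 12\right)}{4} = \left(- \frac{3}{4}\right) \left(-18\right) = \frac{27}{2}$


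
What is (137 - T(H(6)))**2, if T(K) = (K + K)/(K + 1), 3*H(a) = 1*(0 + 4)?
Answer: 904401/49 ≈ 18457.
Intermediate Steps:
H(a) = 4/3 (H(a) = (1*(0 + 4))/3 = (1*4)/3 = (1/3)*4 = 4/3)
T(K) = 2*K/(1 + K) (T(K) = (2*K)/(1 + K) = 2*K/(1 + K))
(137 - T(H(6)))**2 = (137 - 2*4/(3*(1 + 4/3)))**2 = (137 - 2*4/(3*7/3))**2 = (137 - 2*4*3/(3*7))**2 = (137 - 1*8/7)**2 = (137 - 8/7)**2 = (951/7)**2 = 904401/49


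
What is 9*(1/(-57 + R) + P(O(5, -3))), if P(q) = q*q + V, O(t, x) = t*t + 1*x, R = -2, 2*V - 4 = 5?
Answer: 518769/118 ≈ 4396.3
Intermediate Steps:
V = 9/2 (V = 2 + (½)*5 = 2 + 5/2 = 9/2 ≈ 4.5000)
O(t, x) = x + t² (O(t, x) = t² + x = x + t²)
P(q) = 9/2 + q² (P(q) = q*q + 9/2 = q² + 9/2 = 9/2 + q²)
9*(1/(-57 + R) + P(O(5, -3))) = 9*(1/(-57 - 2) + (9/2 + (-3 + 5²)²)) = 9*(1/(-59) + (9/2 + (-3 + 25)²)) = 9*(-1/59 + (9/2 + 22²)) = 9*(-1/59 + (9/2 + 484)) = 9*(-1/59 + 977/2) = 9*(57641/118) = 518769/118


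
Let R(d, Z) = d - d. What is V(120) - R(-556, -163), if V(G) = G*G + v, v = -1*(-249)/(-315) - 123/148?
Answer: 223750801/15540 ≈ 14398.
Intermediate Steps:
v = -25199/15540 (v = 249*(-1/315) - 123*1/148 = -83/105 - 123/148 = -25199/15540 ≈ -1.6216)
R(d, Z) = 0
V(G) = -25199/15540 + G² (V(G) = G*G - 25199/15540 = G² - 25199/15540 = -25199/15540 + G²)
V(120) - R(-556, -163) = (-25199/15540 + 120²) - 1*0 = (-25199/15540 + 14400) + 0 = 223750801/15540 + 0 = 223750801/15540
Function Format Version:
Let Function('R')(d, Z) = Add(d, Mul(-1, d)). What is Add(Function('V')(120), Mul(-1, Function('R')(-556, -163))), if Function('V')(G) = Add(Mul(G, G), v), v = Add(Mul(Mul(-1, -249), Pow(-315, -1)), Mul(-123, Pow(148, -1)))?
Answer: Rational(223750801, 15540) ≈ 14398.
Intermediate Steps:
v = Rational(-25199, 15540) (v = Add(Mul(249, Rational(-1, 315)), Mul(-123, Rational(1, 148))) = Add(Rational(-83, 105), Rational(-123, 148)) = Rational(-25199, 15540) ≈ -1.6216)
Function('R')(d, Z) = 0
Function('V')(G) = Add(Rational(-25199, 15540), Pow(G, 2)) (Function('V')(G) = Add(Mul(G, G), Rational(-25199, 15540)) = Add(Pow(G, 2), Rational(-25199, 15540)) = Add(Rational(-25199, 15540), Pow(G, 2)))
Add(Function('V')(120), Mul(-1, Function('R')(-556, -163))) = Add(Add(Rational(-25199, 15540), Pow(120, 2)), Mul(-1, 0)) = Add(Add(Rational(-25199, 15540), 14400), 0) = Add(Rational(223750801, 15540), 0) = Rational(223750801, 15540)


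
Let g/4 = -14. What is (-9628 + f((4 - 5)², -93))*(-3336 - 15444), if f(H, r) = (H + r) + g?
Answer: 183593280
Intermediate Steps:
g = -56 (g = 4*(-14) = -56)
f(H, r) = -56 + H + r (f(H, r) = (H + r) - 56 = -56 + H + r)
(-9628 + f((4 - 5)², -93))*(-3336 - 15444) = (-9628 + (-56 + (4 - 5)² - 93))*(-3336 - 15444) = (-9628 + (-56 + (-1)² - 93))*(-18780) = (-9628 + (-56 + 1 - 93))*(-18780) = (-9628 - 148)*(-18780) = -9776*(-18780) = 183593280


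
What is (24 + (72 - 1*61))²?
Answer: 1225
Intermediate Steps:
(24 + (72 - 1*61))² = (24 + (72 - 61))² = (24 + 11)² = 35² = 1225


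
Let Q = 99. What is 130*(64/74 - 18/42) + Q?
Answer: 40331/259 ≈ 155.72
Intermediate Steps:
130*(64/74 - 18/42) + Q = 130*(64/74 - 18/42) + 99 = 130*(64*(1/74) - 18*1/42) + 99 = 130*(32/37 - 3/7) + 99 = 130*(113/259) + 99 = 14690/259 + 99 = 40331/259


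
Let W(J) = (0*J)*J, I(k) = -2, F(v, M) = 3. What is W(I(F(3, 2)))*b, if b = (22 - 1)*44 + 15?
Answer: 0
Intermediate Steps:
W(J) = 0 (W(J) = 0*J = 0)
b = 939 (b = 21*44 + 15 = 924 + 15 = 939)
W(I(F(3, 2)))*b = 0*939 = 0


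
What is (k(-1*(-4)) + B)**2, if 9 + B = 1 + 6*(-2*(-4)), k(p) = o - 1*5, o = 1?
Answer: 1296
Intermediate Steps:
k(p) = -4 (k(p) = 1 - 1*5 = 1 - 5 = -4)
B = 40 (B = -9 + (1 + 6*(-2*(-4))) = -9 + (1 + 6*8) = -9 + (1 + 48) = -9 + 49 = 40)
(k(-1*(-4)) + B)**2 = (-4 + 40)**2 = 36**2 = 1296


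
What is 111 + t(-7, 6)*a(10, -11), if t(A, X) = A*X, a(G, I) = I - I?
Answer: 111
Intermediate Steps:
a(G, I) = 0
111 + t(-7, 6)*a(10, -11) = 111 - 7*6*0 = 111 - 42*0 = 111 + 0 = 111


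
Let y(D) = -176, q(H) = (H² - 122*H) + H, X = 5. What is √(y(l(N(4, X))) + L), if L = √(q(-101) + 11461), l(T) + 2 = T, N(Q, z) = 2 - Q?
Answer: √(-176 + √33883) ≈ 2.8414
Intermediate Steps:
l(T) = -2 + T
q(H) = H² - 121*H
L = √33883 (L = √(-101*(-121 - 101) + 11461) = √(-101*(-222) + 11461) = √(22422 + 11461) = √33883 ≈ 184.07)
√(y(l(N(4, X))) + L) = √(-176 + √33883)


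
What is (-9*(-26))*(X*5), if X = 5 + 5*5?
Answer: 35100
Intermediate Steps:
X = 30 (X = 5 + 25 = 30)
(-9*(-26))*(X*5) = (-9*(-26))*(30*5) = 234*150 = 35100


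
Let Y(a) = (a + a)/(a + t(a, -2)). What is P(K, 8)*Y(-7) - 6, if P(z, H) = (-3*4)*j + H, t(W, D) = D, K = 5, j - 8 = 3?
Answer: -1790/9 ≈ -198.89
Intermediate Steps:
j = 11 (j = 8 + 3 = 11)
P(z, H) = -132 + H (P(z, H) = -3*4*11 + H = -12*11 + H = -132 + H)
Y(a) = 2*a/(-2 + a) (Y(a) = (a + a)/(a - 2) = (2*a)/(-2 + a) = 2*a/(-2 + a))
P(K, 8)*Y(-7) - 6 = (-132 + 8)*(2*(-7)/(-2 - 7)) - 6 = -248*(-7)/(-9) - 6 = -248*(-7)*(-1)/9 - 6 = -124*14/9 - 6 = -1736/9 - 6 = -1790/9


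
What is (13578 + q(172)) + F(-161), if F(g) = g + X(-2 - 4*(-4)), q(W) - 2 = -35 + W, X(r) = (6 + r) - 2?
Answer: 13574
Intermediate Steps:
X(r) = 4 + r
q(W) = -33 + W (q(W) = 2 + (-35 + W) = -33 + W)
F(g) = 18 + g (F(g) = g + (4 + (-2 - 4*(-4))) = g + (4 + (-2 + 16)) = g + (4 + 14) = g + 18 = 18 + g)
(13578 + q(172)) + F(-161) = (13578 + (-33 + 172)) + (18 - 161) = (13578 + 139) - 143 = 13717 - 143 = 13574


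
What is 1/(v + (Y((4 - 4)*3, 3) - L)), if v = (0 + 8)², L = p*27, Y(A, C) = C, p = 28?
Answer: -1/689 ≈ -0.0014514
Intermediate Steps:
L = 756 (L = 28*27 = 756)
v = 64 (v = 8² = 64)
1/(v + (Y((4 - 4)*3, 3) - L)) = 1/(64 + (3 - 1*756)) = 1/(64 + (3 - 756)) = 1/(64 - 753) = 1/(-689) = -1/689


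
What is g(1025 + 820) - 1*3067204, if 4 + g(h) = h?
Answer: -3065363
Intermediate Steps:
g(h) = -4 + h
g(1025 + 820) - 1*3067204 = (-4 + (1025 + 820)) - 1*3067204 = (-4 + 1845) - 3067204 = 1841 - 3067204 = -3065363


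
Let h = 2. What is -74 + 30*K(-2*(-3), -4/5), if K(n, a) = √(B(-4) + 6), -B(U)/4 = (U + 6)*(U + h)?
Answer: -74 + 30*√22 ≈ 66.713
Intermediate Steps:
B(U) = -4*(2 + U)*(6 + U) (B(U) = -4*(U + 6)*(U + 2) = -4*(6 + U)*(2 + U) = -4*(2 + U)*(6 + U))
K(n, a) = √22 (K(n, a) = √((-48 - 32*(-4) - 4*(-4)²) + 6) = √((-48 + 128 - 4*16) + 6) = √((-48 + 128 - 64) + 6) = √(16 + 6) = √22)
-74 + 30*K(-2*(-3), -4/5) = -74 + 30*√22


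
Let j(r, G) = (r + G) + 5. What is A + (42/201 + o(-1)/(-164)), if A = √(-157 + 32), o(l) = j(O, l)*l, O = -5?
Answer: 2229/10988 + 5*I*√5 ≈ 0.20286 + 11.18*I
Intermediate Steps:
j(r, G) = 5 + G + r (j(r, G) = (G + r) + 5 = 5 + G + r)
o(l) = l² (o(l) = (5 + l - 5)*l = l*l = l²)
A = 5*I*√5 (A = √(-125) = 5*I*√5 ≈ 11.18*I)
A + (42/201 + o(-1)/(-164)) = 5*I*√5 + (42/201 + (-1)²/(-164)) = 5*I*√5 + (42*(1/201) + 1*(-1/164)) = 5*I*√5 + (14/67 - 1/164) = 5*I*√5 + 2229/10988 = 2229/10988 + 5*I*√5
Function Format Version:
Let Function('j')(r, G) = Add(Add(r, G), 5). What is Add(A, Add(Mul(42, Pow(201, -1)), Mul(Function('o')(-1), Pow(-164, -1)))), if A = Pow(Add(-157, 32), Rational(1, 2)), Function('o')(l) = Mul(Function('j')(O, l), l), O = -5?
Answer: Add(Rational(2229, 10988), Mul(5, I, Pow(5, Rational(1, 2)))) ≈ Add(0.20286, Mul(11.180, I))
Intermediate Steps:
Function('j')(r, G) = Add(5, G, r) (Function('j')(r, G) = Add(Add(G, r), 5) = Add(5, G, r))
Function('o')(l) = Pow(l, 2) (Function('o')(l) = Mul(Add(5, l, -5), l) = Mul(l, l) = Pow(l, 2))
A = Mul(5, I, Pow(5, Rational(1, 2))) (A = Pow(-125, Rational(1, 2)) = Mul(5, I, Pow(5, Rational(1, 2))) ≈ Mul(11.180, I))
Add(A, Add(Mul(42, Pow(201, -1)), Mul(Function('o')(-1), Pow(-164, -1)))) = Add(Mul(5, I, Pow(5, Rational(1, 2))), Add(Mul(42, Pow(201, -1)), Mul(Pow(-1, 2), Pow(-164, -1)))) = Add(Mul(5, I, Pow(5, Rational(1, 2))), Add(Mul(42, Rational(1, 201)), Mul(1, Rational(-1, 164)))) = Add(Mul(5, I, Pow(5, Rational(1, 2))), Add(Rational(14, 67), Rational(-1, 164))) = Add(Mul(5, I, Pow(5, Rational(1, 2))), Rational(2229, 10988)) = Add(Rational(2229, 10988), Mul(5, I, Pow(5, Rational(1, 2))))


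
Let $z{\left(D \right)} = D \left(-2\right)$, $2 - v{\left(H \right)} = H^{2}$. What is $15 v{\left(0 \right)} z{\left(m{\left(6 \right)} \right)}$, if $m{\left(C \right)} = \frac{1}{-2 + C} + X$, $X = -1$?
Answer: $45$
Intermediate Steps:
$v{\left(H \right)} = 2 - H^{2}$
$m{\left(C \right)} = -1 + \frac{1}{-2 + C}$ ($m{\left(C \right)} = \frac{1}{-2 + C} - 1 = -1 + \frac{1}{-2 + C}$)
$z{\left(D \right)} = - 2 D$
$15 v{\left(0 \right)} z{\left(m{\left(6 \right)} \right)} = 15 \left(2 - 0^{2}\right) \left(- 2 \frac{3 - 6}{-2 + 6}\right) = 15 \left(2 - 0\right) \left(- 2 \frac{3 - 6}{4}\right) = 15 \left(2 + 0\right) \left(- 2 \cdot \frac{1}{4} \left(-3\right)\right) = 15 \cdot 2 \left(\left(-2\right) \left(- \frac{3}{4}\right)\right) = 30 \cdot \frac{3}{2} = 45$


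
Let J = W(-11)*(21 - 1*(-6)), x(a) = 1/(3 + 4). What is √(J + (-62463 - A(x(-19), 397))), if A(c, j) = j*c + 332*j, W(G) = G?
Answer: I*√9536415/7 ≈ 441.16*I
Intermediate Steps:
x(a) = ⅐ (x(a) = 1/7 = ⅐)
A(c, j) = 332*j + c*j (A(c, j) = c*j + 332*j = 332*j + c*j)
J = -297 (J = -11*(21 - 1*(-6)) = -11*(21 + 6) = -11*27 = -297)
√(J + (-62463 - A(x(-19), 397))) = √(-297 + (-62463 - 397*(332 + ⅐))) = √(-297 + (-62463 - 397*2325/7)) = √(-297 + (-62463 - 1*923025/7)) = √(-297 + (-62463 - 923025/7)) = √(-297 - 1360266/7) = √(-1362345/7) = I*√9536415/7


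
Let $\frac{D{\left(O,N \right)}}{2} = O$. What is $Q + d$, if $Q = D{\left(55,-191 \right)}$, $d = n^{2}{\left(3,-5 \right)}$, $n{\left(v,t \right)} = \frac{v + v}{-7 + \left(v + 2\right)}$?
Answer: $119$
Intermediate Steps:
$D{\left(O,N \right)} = 2 O$
$n{\left(v,t \right)} = \frac{2 v}{-5 + v}$ ($n{\left(v,t \right)} = \frac{2 v}{-7 + \left(2 + v\right)} = \frac{2 v}{-5 + v}$)
$d = 9$ ($d = \left(2 \cdot 3 \frac{1}{-5 + 3}\right)^{2} = \left(2 \cdot 3 \frac{1}{-2}\right)^{2} = \left(2 \cdot 3 \left(- \frac{1}{2}\right)\right)^{2} = \left(-3\right)^{2} = 9$)
$Q = 110$ ($Q = 2 \cdot 55 = 110$)
$Q + d = 110 + 9 = 119$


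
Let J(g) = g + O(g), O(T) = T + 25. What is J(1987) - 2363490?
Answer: -2359491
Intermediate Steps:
O(T) = 25 + T
J(g) = 25 + 2*g (J(g) = g + (25 + g) = 25 + 2*g)
J(1987) - 2363490 = (25 + 2*1987) - 2363490 = (25 + 3974) - 2363490 = 3999 - 2363490 = -2359491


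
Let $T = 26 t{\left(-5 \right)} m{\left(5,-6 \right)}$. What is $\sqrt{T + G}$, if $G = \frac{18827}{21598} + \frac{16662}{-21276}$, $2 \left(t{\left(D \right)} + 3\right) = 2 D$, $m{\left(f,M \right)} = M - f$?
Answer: $\frac{10 \sqrt{931997773429549}}{6382209} \approx 47.834$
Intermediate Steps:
$t{\left(D \right)} = -3 + D$ ($t{\left(D \right)} = -3 + \frac{2 D}{2} = -3 + D$)
$T = 2288$ ($T = 26 \left(-3 - 5\right) \left(-6 - 5\right) = 26 \left(-8\right) \left(-6 - 5\right) = \left(-208\right) \left(-11\right) = 2288$)
$G = \frac{1695724}{19146627}$ ($G = 18827 \cdot \frac{1}{21598} + 16662 \left(- \frac{1}{21276}\right) = \frac{18827}{21598} - \frac{2777}{3546} = \frac{1695724}{19146627} \approx 0.088565$)
$\sqrt{T + G} = \sqrt{2288 + \frac{1695724}{19146627}} = \sqrt{\frac{43809178300}{19146627}} = \frac{10 \sqrt{931997773429549}}{6382209}$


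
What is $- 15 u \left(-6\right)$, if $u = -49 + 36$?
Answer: $-1170$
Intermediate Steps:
$u = -13$
$- 15 u \left(-6\right) = \left(-15\right) \left(-13\right) \left(-6\right) = 195 \left(-6\right) = -1170$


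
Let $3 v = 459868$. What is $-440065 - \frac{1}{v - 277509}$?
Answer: $- \frac{163994182832}{372659} \approx -4.4007 \cdot 10^{5}$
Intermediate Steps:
$v = \frac{459868}{3}$ ($v = \frac{1}{3} \cdot 459868 = \frac{459868}{3} \approx 1.5329 \cdot 10^{5}$)
$-440065 - \frac{1}{v - 277509} = -440065 - \frac{1}{\frac{459868}{3} - 277509} = -440065 - \frac{1}{- \frac{372659}{3}} = -440065 - - \frac{3}{372659} = -440065 + \frac{3}{372659} = - \frac{163994182832}{372659}$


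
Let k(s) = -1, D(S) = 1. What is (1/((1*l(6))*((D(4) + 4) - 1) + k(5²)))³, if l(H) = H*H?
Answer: 1/2924207 ≈ 3.4197e-7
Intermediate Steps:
l(H) = H²
(1/((1*l(6))*((D(4) + 4) - 1) + k(5²)))³ = (1/((1*6²)*((1 + 4) - 1) - 1))³ = (1/((1*36)*(5 - 1) - 1))³ = (1/(36*4 - 1))³ = (1/(144 - 1))³ = (1/143)³ = 1/2924207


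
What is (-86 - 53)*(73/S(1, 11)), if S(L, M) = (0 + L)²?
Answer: -10147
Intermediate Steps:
S(L, M) = L²
(-86 - 53)*(73/S(1, 11)) = (-86 - 53)*(73/(1²)) = -10147/1 = -10147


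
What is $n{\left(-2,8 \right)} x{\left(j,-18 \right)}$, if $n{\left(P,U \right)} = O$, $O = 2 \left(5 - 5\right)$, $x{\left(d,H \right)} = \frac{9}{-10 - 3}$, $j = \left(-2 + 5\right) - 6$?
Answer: $0$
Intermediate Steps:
$j = -3$ ($j = 3 - 6 = -3$)
$x{\left(d,H \right)} = - \frac{9}{13}$ ($x{\left(d,H \right)} = \frac{9}{-10 - 3} = \frac{9}{-13} = 9 \left(- \frac{1}{13}\right) = - \frac{9}{13}$)
$O = 0$ ($O = 2 \cdot 0 = 0$)
$n{\left(P,U \right)} = 0$
$n{\left(-2,8 \right)} x{\left(j,-18 \right)} = 0 \left(- \frac{9}{13}\right) = 0$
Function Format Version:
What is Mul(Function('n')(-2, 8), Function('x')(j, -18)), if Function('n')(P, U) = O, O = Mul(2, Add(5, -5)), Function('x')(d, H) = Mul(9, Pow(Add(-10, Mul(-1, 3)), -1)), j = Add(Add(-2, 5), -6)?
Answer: 0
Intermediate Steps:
j = -3 (j = Add(3, -6) = -3)
Function('x')(d, H) = Rational(-9, 13) (Function('x')(d, H) = Mul(9, Pow(Add(-10, -3), -1)) = Mul(9, Pow(-13, -1)) = Mul(9, Rational(-1, 13)) = Rational(-9, 13))
O = 0 (O = Mul(2, 0) = 0)
Function('n')(P, U) = 0
Mul(Function('n')(-2, 8), Function('x')(j, -18)) = Mul(0, Rational(-9, 13)) = 0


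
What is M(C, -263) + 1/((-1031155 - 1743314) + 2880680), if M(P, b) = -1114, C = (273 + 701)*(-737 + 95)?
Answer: -118319053/106211 ≈ -1114.0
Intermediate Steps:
C = -625308 (C = 974*(-642) = -625308)
M(C, -263) + 1/((-1031155 - 1743314) + 2880680) = -1114 + 1/((-1031155 - 1743314) + 2880680) = -1114 + 1/(-2774469 + 2880680) = -1114 + 1/106211 = -118319053/106211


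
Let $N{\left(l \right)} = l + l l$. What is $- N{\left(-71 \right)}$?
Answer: $-4970$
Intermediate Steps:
$N{\left(l \right)} = l + l^{2}$
$- N{\left(-71 \right)} = - \left(-71\right) \left(1 - 71\right) = - \left(-71\right) \left(-70\right) = \left(-1\right) 4970 = -4970$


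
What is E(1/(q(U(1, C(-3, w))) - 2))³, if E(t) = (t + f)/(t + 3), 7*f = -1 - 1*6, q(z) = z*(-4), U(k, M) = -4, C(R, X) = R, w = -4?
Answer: -2197/79507 ≈ -0.027633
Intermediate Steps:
q(z) = -4*z
f = -1 (f = (-1 - 1*6)/7 = (-1 - 6)/7 = (⅐)*(-7) = -1)
E(t) = (-1 + t)/(3 + t) (E(t) = (t - 1)/(t + 3) = (-1 + t)/(3 + t))
E(1/(q(U(1, C(-3, w))) - 2))³ = ((-1 + 1/(-4*(-4) - 2))/(3 + 1/(-4*(-4) - 2)))³ = ((-1 + 1/(16 - 2))/(3 + 1/(16 - 2)))³ = ((-1 + 1/14)/(3 + 1/14))³ = (-13/14/(43/14))³ = ((14/43)*(-13/14))³ = (-13/43)³ = -2197/79507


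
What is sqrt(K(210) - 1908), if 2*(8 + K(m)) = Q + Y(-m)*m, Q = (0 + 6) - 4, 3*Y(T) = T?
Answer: I*sqrt(9265) ≈ 96.255*I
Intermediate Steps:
Y(T) = T/3
Q = 2 (Q = 6 - 4 = 2)
K(m) = -7 - m**2/6 (K(m) = -8 + (2 + ((-m)/3)*m)/2 = -8 + (2 + (-m/3)*m)/2 = -8 + (2 - m**2/3)/2 = -8 + (1 - m**2/6) = -7 - m**2/6)
sqrt(K(210) - 1908) = sqrt((-7 - 1/6*210**2) - 1908) = sqrt((-7 - 1/6*44100) - 1908) = sqrt((-7 - 7350) - 1908) = sqrt(-7357 - 1908) = sqrt(-9265) = I*sqrt(9265)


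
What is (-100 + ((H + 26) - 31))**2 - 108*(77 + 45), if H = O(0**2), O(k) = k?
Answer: -2151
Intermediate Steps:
H = 0 (H = 0**2 = 0)
(-100 + ((H + 26) - 31))**2 - 108*(77 + 45) = (-100 + ((0 + 26) - 31))**2 - 108*(77 + 45) = (-100 + (26 - 31))**2 - 108*122 = (-100 - 5)**2 - 1*13176 = (-105)**2 - 13176 = 11025 - 13176 = -2151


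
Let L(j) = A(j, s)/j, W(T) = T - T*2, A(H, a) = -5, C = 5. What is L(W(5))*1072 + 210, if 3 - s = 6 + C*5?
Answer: 1282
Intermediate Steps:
s = -28 (s = 3 - (6 + 5*5) = 3 - (6 + 25) = 3 - 1*31 = 3 - 31 = -28)
W(T) = -T (W(T) = T - 2*T = -T)
L(j) = -5/j
L(W(5))*1072 + 210 = -5/((-1*5))*1072 + 210 = -5/(-5)*1072 + 210 = -5*(-⅕)*1072 + 210 = 1*1072 + 210 = 1072 + 210 = 1282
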